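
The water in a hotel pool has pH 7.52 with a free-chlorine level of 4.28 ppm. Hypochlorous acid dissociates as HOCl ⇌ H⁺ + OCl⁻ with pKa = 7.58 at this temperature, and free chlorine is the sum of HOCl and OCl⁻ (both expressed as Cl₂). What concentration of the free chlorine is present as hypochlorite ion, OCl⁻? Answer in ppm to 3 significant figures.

[OCl⁻]/[HOCl] = 10^(pH − pKa) = 10^(7.52 − 7.58) = 10^-0.06 = 0.871.
Fraction as HOCl = 1 / (1 + 0.871) = 0.5345.
OCl⁻ = (1 − 0.5345) × 4.28 ppm = 1.992 ppm.

1.99 ppm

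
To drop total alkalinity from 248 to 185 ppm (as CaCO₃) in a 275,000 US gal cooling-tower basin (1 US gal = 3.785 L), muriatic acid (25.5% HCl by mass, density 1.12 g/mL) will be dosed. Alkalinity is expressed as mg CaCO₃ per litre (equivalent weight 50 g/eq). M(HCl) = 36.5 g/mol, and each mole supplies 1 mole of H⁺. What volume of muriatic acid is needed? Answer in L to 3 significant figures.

168 L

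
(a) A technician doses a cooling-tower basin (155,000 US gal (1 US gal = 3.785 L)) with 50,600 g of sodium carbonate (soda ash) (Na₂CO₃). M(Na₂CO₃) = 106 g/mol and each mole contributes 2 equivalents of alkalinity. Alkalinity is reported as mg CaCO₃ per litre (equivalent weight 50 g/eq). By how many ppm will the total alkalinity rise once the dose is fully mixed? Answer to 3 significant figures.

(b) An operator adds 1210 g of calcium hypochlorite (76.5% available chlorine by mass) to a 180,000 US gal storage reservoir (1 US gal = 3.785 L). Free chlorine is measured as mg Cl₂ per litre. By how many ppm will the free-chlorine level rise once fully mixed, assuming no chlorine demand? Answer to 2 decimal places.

(a) 81.4 ppm; (b) 1.36 ppm

(a) Volume: 155,000 US gal × 3.785 L/gal = 586,675 L.
(a) Moles of Na₂CO₃: 50,600 g ÷ 106 g/mol = 477.4 mol → 954.7 eq of alkalinity.
(a) As CaCO₃: 954.7 eq × 50 g/eq = 47,740 g.
(a) Rise: 47,740 g / 586,675 L × 1000 = 81.37 mg/L.

(b) Volume: 180,000 US gal × 3.785 L/gal = 681,300 L.
(b) Available chlorine delivered: 1210 g × 0.765 = 925.6 g as Cl₂.
(b) Concentration rise: 925.6 g / 681,300 L = 1.359 mg/L = 1.36 ppm.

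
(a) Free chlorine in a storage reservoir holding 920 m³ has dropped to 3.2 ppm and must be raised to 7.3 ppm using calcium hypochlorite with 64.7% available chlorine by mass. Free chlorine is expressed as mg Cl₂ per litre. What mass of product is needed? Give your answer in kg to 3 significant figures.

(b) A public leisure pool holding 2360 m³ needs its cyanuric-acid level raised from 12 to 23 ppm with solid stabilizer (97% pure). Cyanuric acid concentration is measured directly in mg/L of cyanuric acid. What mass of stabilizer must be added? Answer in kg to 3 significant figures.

(a) Volume: 920 m³ = 920,000 L.
(a) Chlorine deficit: 7.3 − 3.2 = 4.1 ppm = 4.1 mg/L as Cl₂.
(a) Cl₂ equivalent needed: 4.1 mg/L × 920,000 L = 3,772,000 mg = 3772 g.
(a) Product at 64.7% available chlorine: 3772 / 0.647 = 5830 g.

(b) Volume: 2360 m³ = 2,360,000 L.
(b) CYA to add: (23 − 12) = 11 mg/L × 2,360,000 L = 25,960 g cyanuric acid.
(b) At 97% purity: 25,960 / 0.97 = 26,760 g product.

(a) 5.83 kg; (b) 26.8 kg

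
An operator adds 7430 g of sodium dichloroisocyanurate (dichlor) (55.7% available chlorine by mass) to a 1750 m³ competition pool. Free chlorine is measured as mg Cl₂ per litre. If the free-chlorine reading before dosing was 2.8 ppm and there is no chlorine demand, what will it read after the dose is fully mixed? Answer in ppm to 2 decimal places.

5.16 ppm

Volume: 1750 m³ = 1,750,000 L.
Available chlorine delivered: 7430 g × 0.557 = 4139 g as Cl₂.
Concentration rise: 4139 g / 1,750,000 L = 2.365 mg/L = 2.36 ppm.
Final FC: 2.8 + 2.36 = 5.16 ppm.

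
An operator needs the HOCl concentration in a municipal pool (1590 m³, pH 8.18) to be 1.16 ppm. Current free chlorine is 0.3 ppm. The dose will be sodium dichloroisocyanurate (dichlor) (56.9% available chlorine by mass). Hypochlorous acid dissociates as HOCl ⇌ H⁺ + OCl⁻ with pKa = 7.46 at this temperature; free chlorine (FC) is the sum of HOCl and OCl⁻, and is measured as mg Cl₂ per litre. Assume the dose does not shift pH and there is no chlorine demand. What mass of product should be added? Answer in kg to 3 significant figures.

19.4 kg

Volume: 1590 m³ = 1,590,000 L.
[OCl⁻]/[HOCl] = 10^(pH − pKa) = 10^(8.18 − 7.46) = 5.248; fraction as HOCl = 1/(1 + 5.248) = 0.16.
Free chlorine required for 1.16 ppm HOCl: 1.16 / 0.16 = 7.248 ppm.
FC to add: 7.248 − 0.3 = 6.948 mg/L as Cl₂.
Cl₂ equivalent: 6.948 mg/L × 1,590,000 L = 11,050 g.
Product at 56.9% available Cl: 11,050 / 0.569 = 19,410 g.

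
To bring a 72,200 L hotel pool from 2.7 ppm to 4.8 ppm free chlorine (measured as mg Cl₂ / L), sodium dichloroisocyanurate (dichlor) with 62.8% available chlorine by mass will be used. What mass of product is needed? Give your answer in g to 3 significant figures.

Chlorine deficit: 4.8 − 2.7 = 2.1 ppm = 2.1 mg/L as Cl₂.
Cl₂ equivalent needed: 2.1 mg/L × 72,200 L = 151,600 mg = 151.6 g.
Product at 62.8% available chlorine: 151.6 / 0.628 = 241.4 g.

241 g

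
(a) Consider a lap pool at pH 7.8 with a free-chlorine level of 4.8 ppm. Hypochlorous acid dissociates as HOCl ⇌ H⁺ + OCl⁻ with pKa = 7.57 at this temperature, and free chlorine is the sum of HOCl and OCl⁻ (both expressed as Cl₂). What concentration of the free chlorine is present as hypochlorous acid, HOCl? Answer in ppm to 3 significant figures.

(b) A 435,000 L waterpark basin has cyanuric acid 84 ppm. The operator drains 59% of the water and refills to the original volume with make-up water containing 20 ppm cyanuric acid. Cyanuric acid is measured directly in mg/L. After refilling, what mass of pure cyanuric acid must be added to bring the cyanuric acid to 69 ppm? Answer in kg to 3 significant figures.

(a) 1.78 ppm; (b) 9.90 kg

(a) [OCl⁻]/[HOCl] = 10^(pH − pKa) = 10^(7.8 − 7.57) = 10^0.23 = 1.698.
(a) Fraction as HOCl = 1 / (1 + 1.698) = 0.3706.
(a) HOCl = 0.3706 × 4.8 ppm = 1.779 ppm.

(b) After draining 59% and refilling: 84 × 0.41 + 20 × 0.59 = 46.24 ppm.
(b) Deficit to target: 69 − 46.24 = 22.76 mg/L.
(b) Mass: 22.76 mg/L × 435,000 L = 9901 g cyanuric acid.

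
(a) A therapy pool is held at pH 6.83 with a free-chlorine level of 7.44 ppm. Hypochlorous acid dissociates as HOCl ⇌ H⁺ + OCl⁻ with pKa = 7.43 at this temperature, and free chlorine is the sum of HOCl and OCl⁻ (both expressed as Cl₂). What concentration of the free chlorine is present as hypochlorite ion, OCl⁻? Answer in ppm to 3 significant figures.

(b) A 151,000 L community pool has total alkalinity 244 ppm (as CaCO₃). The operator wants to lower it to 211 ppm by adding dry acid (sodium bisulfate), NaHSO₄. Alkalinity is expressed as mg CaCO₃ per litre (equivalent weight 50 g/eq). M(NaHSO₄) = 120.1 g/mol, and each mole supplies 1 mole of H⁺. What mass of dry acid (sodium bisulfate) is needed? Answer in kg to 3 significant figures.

(a) 1.49 ppm; (b) 12.0 kg

(a) [OCl⁻]/[HOCl] = 10^(pH − pKa) = 10^(6.83 − 7.43) = 10^-0.60 = 0.2512.
(a) Fraction as HOCl = 1 / (1 + 0.2512) = 0.7992.
(a) OCl⁻ = (1 − 0.7992) × 7.44 ppm = 1.494 ppm.

(b) Alkalinity to neutralize: (244 − 211) = 33 mg/L as CaCO₃ × 151,000 L = 4983 g as CaCO₃.
(b) Equivalents of H⁺ required: 4983 ÷ 50 g/eq = 99.66 eq = 99.66 mol NaHSO₄.
(b) Mass of NaHSO₄: 99.66 × 120.1 = 11,970 g.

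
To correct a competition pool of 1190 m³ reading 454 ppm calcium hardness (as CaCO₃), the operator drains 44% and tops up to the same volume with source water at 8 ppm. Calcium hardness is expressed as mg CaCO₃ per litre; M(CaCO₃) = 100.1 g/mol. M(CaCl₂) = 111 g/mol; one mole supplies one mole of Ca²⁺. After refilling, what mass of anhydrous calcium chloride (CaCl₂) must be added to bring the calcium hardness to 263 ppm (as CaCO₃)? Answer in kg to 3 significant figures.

Volume: 1190 m³ = 1,190,000 L.
After draining 44% and refilling: 454 × 0.56 + 8 × 0.44 = 257.76 ppm.
Deficit to target: 263 − 257.76 = 5.24 mg/L.
As CaCO₃: 5.24 mg/L × 1,190,000 L = 6236 g; ÷ 100.1 = 62.29 mol Ca²⁺.
Mass: 62.29 × 111 = 6915 g.

6.91 kg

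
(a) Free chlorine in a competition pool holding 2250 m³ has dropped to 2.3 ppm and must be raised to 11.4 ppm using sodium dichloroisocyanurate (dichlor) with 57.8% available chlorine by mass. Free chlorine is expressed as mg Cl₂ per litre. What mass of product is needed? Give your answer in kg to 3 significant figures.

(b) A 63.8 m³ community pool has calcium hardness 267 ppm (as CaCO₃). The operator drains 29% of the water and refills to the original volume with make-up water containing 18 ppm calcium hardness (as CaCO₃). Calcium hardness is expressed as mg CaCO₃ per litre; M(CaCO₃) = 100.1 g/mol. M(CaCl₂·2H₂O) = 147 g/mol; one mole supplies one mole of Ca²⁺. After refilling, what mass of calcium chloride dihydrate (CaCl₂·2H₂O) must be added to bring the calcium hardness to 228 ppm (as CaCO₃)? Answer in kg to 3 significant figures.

(a) 35.4 kg; (b) 3.11 kg

(a) Volume: 2250 m³ = 2,250,000 L.
(a) Chlorine deficit: 11.4 − 2.3 = 9.1 ppm = 9.1 mg/L as Cl₂.
(a) Cl₂ equivalent needed: 9.1 mg/L × 2,250,000 L = 20,480,000 mg = 20,480 g.
(a) Product at 57.8% available chlorine: 20,480 / 0.578 = 35,420 g.

(b) Volume: 63.8 m³ = 63,800 L.
(b) After draining 29% and refilling: 267 × 0.71 + 18 × 0.29 = 194.79 ppm.
(b) Deficit to target: 228 − 194.79 = 33.21 mg/L.
(b) As CaCO₃: 33.21 mg/L × 63,800 L = 2119 g; ÷ 100.1 = 21.17 mol Ca²⁺.
(b) Mass: 21.17 × 147 = 3112 g.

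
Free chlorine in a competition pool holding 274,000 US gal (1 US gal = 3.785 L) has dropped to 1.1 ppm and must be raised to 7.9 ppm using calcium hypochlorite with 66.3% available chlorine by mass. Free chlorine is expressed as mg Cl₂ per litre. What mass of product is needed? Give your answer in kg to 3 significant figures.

10.6 kg

Volume: 274,000 US gal × 3.785 L/gal = 1,037,090 L.
Chlorine deficit: 7.9 − 1.1 = 6.8 ppm = 6.8 mg/L as Cl₂.
Cl₂ equivalent needed: 6.8 mg/L × 1,037,090 L = 7,052,000 mg = 7052 g.
Product at 66.3% available chlorine: 7052 / 0.663 = 10,640 g.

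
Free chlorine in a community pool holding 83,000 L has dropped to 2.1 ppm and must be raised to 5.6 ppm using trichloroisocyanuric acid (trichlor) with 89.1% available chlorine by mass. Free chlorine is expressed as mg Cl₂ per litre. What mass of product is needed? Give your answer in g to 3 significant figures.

326 g

Chlorine deficit: 5.6 − 2.1 = 3.5 ppm = 3.5 mg/L as Cl₂.
Cl₂ equivalent needed: 3.5 mg/L × 83,000 L = 290,500 mg = 290.5 g.
Product at 89.1% available chlorine: 290.5 / 0.891 = 326 g.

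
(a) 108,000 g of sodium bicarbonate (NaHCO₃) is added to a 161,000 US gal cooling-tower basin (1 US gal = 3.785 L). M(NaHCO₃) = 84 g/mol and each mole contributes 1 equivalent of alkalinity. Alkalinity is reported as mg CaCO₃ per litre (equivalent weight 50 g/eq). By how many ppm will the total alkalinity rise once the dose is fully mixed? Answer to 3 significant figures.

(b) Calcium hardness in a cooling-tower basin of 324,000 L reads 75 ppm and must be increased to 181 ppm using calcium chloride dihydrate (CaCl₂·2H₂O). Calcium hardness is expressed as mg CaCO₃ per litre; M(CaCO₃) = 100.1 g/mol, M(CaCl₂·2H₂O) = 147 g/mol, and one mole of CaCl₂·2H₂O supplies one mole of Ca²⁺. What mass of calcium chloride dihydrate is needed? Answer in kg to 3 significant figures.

(a) 105 ppm; (b) 50.4 kg

(a) Volume: 161,000 US gal × 3.785 L/gal = 609,385 L.
(a) Moles of NaHCO₃: 108,000 g ÷ 84 g/mol = 1286 mol → 1286 eq of alkalinity.
(a) As CaCO₃: 1286 eq × 50 g/eq = 64,290 g.
(a) Rise: 64,290 g / 609,385 L × 1000 = 105.5 mg/L.

(b) Hardness to add: (181 − 75) = 106 mg/L as CaCO₃ × 324,000 L = 34,340 g as CaCO₃.
(b) Moles of Ca²⁺ (1 mol Ca²⁺ ≡ 1 mol CaCO₃): 34,340 / 100.1 g/mol = 343.1 mol.
(b) Mass of CaCl₂·2H₂O: 343.1 × 147 = 50,440 g.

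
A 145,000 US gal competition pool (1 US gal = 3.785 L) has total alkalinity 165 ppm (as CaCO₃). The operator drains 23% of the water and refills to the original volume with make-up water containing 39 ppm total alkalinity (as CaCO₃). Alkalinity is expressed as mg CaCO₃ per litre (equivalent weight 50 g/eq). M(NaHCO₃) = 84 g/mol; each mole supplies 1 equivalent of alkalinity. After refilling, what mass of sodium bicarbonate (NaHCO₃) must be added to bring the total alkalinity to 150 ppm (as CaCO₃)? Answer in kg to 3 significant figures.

12.9 kg

Volume: 145,000 US gal × 3.785 L/gal = 548,825 L.
After draining 23% and refilling: 165 × 0.77 + 39 × 0.23 = 136.02 ppm.
Deficit to target: 150 − 136.02 = 13.98 mg/L.
As CaCO₃: 13.98 mg/L × 548,825 L = 7673 g; ÷ 50 g/eq ÷ 1 = 153.5 mol NaHCO₃.
Mass: 153.5 × 84 = 12,890 g.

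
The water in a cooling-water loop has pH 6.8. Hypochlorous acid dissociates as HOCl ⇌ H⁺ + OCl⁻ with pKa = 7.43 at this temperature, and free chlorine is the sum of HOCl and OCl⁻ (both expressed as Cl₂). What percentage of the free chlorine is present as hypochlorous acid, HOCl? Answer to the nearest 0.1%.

81.0%

[OCl⁻]/[HOCl] = 10^(pH − pKa) = 10^(6.8 − 7.43) = 10^-0.63 = 0.2344.
Fraction as HOCl = 1 / (1 + 0.2344) = 0.8101.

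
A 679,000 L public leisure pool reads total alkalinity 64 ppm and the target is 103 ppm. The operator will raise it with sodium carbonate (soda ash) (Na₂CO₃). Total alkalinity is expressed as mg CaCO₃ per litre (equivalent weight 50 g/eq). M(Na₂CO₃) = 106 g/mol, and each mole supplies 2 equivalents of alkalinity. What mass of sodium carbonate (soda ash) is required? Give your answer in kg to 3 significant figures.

28.1 kg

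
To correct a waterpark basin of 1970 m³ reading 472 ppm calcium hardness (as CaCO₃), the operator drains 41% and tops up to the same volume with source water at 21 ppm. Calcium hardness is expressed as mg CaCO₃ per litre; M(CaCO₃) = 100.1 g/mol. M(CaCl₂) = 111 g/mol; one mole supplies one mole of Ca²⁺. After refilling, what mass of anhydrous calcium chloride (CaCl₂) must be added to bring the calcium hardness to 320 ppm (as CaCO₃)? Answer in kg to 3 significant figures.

71.9 kg

Volume: 1970 m³ = 1,970,000 L.
After draining 41% and refilling: 472 × 0.59 + 21 × 0.41 = 287.09 ppm.
Deficit to target: 320 − 287.09 = 32.91 mg/L.
As CaCO₃: 32.91 mg/L × 1,970,000 L = 64,830 g; ÷ 100.1 = 647.7 mol Ca²⁺.
Mass: 647.7 × 111 = 71,890 g.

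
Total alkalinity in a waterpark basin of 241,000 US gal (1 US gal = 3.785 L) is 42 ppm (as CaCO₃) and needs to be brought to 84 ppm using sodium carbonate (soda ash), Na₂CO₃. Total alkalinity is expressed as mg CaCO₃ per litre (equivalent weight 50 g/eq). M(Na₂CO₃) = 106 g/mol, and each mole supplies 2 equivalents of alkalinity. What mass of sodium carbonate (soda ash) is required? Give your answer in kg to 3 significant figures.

40.6 kg

Volume: 241,000 US gal × 3.785 L/gal = 912,185 L.
Alkalinity to add: (84 − 42) = 42 mg/L as CaCO₃ × 912,185 L = 38,310 g as CaCO₃.
Equivalents: 38,310 g ÷ 50 g/eq = 766.2 eq.
Each mole of Na₂CO₃ supplies 2 eq, so 766.2 / 2 = 383.1 mol.
Mass: 383.1 mol × 106 g/mol = 40,610 g.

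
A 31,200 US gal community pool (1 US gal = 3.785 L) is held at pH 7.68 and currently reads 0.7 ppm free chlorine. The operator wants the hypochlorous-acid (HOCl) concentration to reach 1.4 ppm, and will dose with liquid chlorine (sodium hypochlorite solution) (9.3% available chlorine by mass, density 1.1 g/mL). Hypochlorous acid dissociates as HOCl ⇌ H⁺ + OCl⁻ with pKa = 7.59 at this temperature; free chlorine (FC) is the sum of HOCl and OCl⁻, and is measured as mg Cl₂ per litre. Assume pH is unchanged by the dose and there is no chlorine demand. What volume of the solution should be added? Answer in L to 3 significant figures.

Volume: 31,200 US gal × 3.785 L/gal = 118,092 L.
[OCl⁻]/[HOCl] = 10^(pH − pKa) = 10^(7.68 − 7.59) = 1.23; fraction as HOCl = 1/(1 + 1.23) = 0.4484.
Free chlorine required for 1.4 ppm HOCl: 1.4 / 0.4484 = 3.122 ppm.
FC to add: 3.122 − 0.7 = 2.422 mg/L as Cl₂.
Cl₂ equivalent: 2.422 mg/L × 118,092 L = 286.1 g.
Product at 9.3% available Cl: 286.1 / 0.093 = 3076 g.
Volume: 3076 g ÷ 1.1 g/mL = 2796 mL.

2.80 L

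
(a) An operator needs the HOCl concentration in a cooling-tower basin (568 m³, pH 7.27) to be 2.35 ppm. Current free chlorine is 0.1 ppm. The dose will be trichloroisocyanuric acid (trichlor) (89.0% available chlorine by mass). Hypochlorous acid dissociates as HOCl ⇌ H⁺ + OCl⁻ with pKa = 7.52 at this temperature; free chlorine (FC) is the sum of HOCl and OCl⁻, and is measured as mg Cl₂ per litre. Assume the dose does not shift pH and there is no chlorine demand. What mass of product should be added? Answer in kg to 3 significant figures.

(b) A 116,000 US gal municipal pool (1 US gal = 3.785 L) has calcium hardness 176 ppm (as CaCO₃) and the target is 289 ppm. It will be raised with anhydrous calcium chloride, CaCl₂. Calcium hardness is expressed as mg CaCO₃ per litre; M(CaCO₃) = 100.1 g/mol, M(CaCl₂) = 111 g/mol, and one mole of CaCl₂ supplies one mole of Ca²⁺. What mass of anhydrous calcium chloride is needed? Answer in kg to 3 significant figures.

(a) Volume: 568 m³ = 568,000 L.
(a) [OCl⁻]/[HOCl] = 10^(pH − pKa) = 10^(7.27 − 7.52) = 0.5623; fraction as HOCl = 1/(1 + 0.5623) = 0.6401.
(a) Free chlorine required for 2.35 ppm HOCl: 2.35 / 0.6401 = 3.672 ppm.
(a) FC to add: 3.672 − 0.1 = 3.572 mg/L as Cl₂.
(a) Cl₂ equivalent: 3.572 mg/L × 568,000 L = 2029 g.
(a) Product at 89.0% available Cl: 2029 / 0.89 = 2279 g.

(b) Volume: 116,000 US gal × 3.785 L/gal = 439,060 L.
(b) Hardness to add: (289 − 176) = 113 mg/L as CaCO₃ × 439,060 L = 49,610 g as CaCO₃.
(b) Moles of Ca²⁺ (1 mol Ca²⁺ ≡ 1 mol CaCO₃): 49,610 / 100.1 g/mol = 495.6 mol.
(b) Mass of CaCl₂: 495.6 × 111 = 55,020 g.

(a) 2.28 kg; (b) 55.0 kg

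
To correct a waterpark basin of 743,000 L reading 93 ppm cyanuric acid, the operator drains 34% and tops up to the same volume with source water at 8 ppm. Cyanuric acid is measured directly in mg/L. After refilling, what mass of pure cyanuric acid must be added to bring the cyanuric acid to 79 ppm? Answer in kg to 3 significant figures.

11.1 kg

After draining 34% and refilling: 93 × 0.66 + 8 × 0.34 = 64.1 ppm.
Deficit to target: 79 − 64.1 = 14.9 mg/L.
Mass: 14.9 mg/L × 743,000 L = 11,070 g cyanuric acid.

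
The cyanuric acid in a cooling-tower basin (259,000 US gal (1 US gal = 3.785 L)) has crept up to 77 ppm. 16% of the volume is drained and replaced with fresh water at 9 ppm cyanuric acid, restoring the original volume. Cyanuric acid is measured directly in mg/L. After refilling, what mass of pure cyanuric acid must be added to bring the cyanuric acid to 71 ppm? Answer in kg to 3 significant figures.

Volume: 259,000 US gal × 3.785 L/gal = 980,315 L.
After draining 16% and refilling: 77 × 0.84 + 9 × 0.16 = 66.12 ppm.
Deficit to target: 71 − 66.12 = 4.88 mg/L.
Mass: 4.88 mg/L × 980,315 L = 4784 g cyanuric acid.

4.78 kg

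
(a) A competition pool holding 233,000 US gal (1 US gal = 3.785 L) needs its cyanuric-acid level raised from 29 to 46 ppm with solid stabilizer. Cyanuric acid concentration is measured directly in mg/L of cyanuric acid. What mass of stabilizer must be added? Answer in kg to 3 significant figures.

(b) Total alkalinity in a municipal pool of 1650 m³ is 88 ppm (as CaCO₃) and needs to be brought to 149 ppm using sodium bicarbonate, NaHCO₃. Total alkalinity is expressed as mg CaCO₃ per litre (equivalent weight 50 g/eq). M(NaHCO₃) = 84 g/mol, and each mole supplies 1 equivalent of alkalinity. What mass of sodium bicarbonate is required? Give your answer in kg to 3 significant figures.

(a) Volume: 233,000 US gal × 3.785 L/gal = 881,905 L.
(a) CYA to add: (46 − 29) = 17 mg/L × 881,905 L = 14,990 g cyanuric acid.

(b) Volume: 1650 m³ = 1,650,000 L.
(b) Alkalinity to add: (149 − 88) = 61 mg/L as CaCO₃ × 1,650,000 L = 100,600 g as CaCO₃.
(b) Equivalents: 100,600 g ÷ 50 g/eq = 2013 eq.
(b) NaHCO₃ supplies 1 eq per mole → 2013 mol.
(b) Mass: 2013 mol × 84 g/mol = 169,100 g.

(a) 15.0 kg; (b) 169 kg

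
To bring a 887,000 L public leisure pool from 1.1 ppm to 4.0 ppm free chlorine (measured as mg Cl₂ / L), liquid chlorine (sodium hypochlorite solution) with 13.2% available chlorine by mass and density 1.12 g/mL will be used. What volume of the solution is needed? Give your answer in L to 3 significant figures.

Chlorine deficit: 4.0 − 1.1 = 2.9 ppm = 2.9 mg/L as Cl₂.
Cl₂ equivalent needed: 2.9 mg/L × 887,000 L = 2,572,000 mg = 2572 g.
Product at 13.2% available chlorine: 2572 / 0.132 = 19,490 g.
Volume at density 1.12 g/mL: 19,490 g ÷ 1.12 g/mL = 17,400 mL.

17.4 L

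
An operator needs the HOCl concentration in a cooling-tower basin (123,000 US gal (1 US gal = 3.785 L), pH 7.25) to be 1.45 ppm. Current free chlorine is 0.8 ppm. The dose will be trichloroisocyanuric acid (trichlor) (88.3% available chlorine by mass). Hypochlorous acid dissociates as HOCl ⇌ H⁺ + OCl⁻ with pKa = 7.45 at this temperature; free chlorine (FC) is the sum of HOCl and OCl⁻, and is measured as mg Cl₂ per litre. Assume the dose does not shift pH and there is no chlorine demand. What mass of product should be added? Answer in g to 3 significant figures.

Volume: 123,000 US gal × 3.785 L/gal = 465,555 L.
[OCl⁻]/[HOCl] = 10^(pH − pKa) = 10^(7.25 − 7.45) = 0.631; fraction as HOCl = 1/(1 + 0.631) = 0.6131.
Free chlorine required for 1.45 ppm HOCl: 1.45 / 0.6131 = 2.365 ppm.
FC to add: 2.365 − 0.8 = 1.565 mg/L as Cl₂.
Cl₂ equivalent: 1.565 mg/L × 465,555 L = 728.5 g.
Product at 88.3% available Cl: 728.5 / 0.883 = 825.1 g.

825 g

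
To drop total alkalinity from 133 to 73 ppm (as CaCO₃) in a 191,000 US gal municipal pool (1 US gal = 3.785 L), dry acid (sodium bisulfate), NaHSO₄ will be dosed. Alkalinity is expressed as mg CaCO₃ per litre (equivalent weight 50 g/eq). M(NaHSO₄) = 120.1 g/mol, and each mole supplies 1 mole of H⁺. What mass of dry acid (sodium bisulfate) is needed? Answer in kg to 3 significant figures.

104 kg

Volume: 191,000 US gal × 3.785 L/gal = 722,935 L.
Alkalinity to neutralize: (133 − 73) = 60 mg/L as CaCO₃ × 722,935 L = 43,380 g as CaCO₃.
Equivalents of H⁺ required: 43,380 ÷ 50 g/eq = 867.5 eq = 867.5 mol NaHSO₄.
Mass of NaHSO₄: 867.5 × 120.1 = 104,200 g.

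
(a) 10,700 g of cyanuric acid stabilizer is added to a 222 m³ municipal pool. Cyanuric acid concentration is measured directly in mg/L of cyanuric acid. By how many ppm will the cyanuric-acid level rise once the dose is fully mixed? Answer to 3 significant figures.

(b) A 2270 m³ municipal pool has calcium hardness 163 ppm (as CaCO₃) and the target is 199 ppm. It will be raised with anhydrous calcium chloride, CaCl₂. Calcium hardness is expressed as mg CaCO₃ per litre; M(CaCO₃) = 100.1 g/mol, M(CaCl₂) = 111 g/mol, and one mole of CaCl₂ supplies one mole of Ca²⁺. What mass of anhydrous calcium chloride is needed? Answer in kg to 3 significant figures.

(a) 48.2 ppm; (b) 90.6 kg

(a) Volume: 222 m³ = 222,000 L.
(a) Rise: 10,700 g / 222,000 L × 1000 = 48.2 mg/L.

(b) Volume: 2270 m³ = 2,270,000 L.
(b) Hardness to add: (199 − 163) = 36 mg/L as CaCO₃ × 2,270,000 L = 81,720 g as CaCO₃.
(b) Moles of Ca²⁺ (1 mol Ca²⁺ ≡ 1 mol CaCO₃): 81,720 / 100.1 g/mol = 816.4 mol.
(b) Mass of CaCl₂: 816.4 × 111 = 90,620 g.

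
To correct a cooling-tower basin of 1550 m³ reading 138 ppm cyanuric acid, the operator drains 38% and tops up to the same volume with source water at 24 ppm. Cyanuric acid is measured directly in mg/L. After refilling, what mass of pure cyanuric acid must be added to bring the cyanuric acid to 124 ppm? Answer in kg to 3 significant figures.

45.4 kg

Volume: 1550 m³ = 1,550,000 L.
After draining 38% and refilling: 138 × 0.62 + 24 × 0.38 = 94.68 ppm.
Deficit to target: 124 − 94.68 = 29.32 mg/L.
Mass: 29.32 mg/L × 1,550,000 L = 45,450 g cyanuric acid.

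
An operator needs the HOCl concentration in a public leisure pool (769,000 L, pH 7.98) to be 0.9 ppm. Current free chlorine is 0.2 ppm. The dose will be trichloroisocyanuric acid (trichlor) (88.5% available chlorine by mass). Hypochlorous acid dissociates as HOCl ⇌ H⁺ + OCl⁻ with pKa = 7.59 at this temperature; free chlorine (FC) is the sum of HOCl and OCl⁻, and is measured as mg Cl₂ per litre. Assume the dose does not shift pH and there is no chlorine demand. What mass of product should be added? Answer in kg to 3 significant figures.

[OCl⁻]/[HOCl] = 10^(pH − pKa) = 10^(7.98 − 7.59) = 2.455; fraction as HOCl = 1/(1 + 2.455) = 0.2895.
Free chlorine required for 0.9 ppm HOCl: 0.9 / 0.2895 = 3.109 ppm.
FC to add: 3.109 − 0.2 = 2.909 mg/L as Cl₂.
Cl₂ equivalent: 2.909 mg/L × 769,000 L = 2237 g.
Product at 88.5% available Cl: 2237 / 0.885 = 2528 g.

2.53 kg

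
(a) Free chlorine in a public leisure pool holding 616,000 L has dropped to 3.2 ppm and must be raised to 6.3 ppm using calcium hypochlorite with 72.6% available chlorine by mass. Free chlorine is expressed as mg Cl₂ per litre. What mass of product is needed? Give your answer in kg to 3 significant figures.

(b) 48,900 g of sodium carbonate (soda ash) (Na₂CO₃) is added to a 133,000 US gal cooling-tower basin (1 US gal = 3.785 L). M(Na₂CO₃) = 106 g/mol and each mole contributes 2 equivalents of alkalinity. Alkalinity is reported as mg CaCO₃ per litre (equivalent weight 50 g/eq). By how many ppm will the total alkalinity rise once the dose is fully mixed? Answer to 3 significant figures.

(a) Chlorine deficit: 6.3 − 3.2 = 3.1 ppm = 3.1 mg/L as Cl₂.
(a) Cl₂ equivalent needed: 3.1 mg/L × 616,000 L = 1,910,000 mg = 1910 g.
(a) Product at 72.6% available chlorine: 1910 / 0.726 = 2630 g.

(b) Volume: 133,000 US gal × 3.785 L/gal = 503,405 L.
(b) Moles of Na₂CO₃: 48,900 g ÷ 106 g/mol = 461.3 mol → 922.6 eq of alkalinity.
(b) As CaCO₃: 922.6 eq × 50 g/eq = 46,130 g.
(b) Rise: 46,130 g / 503,405 L × 1000 = 91.64 mg/L.

(a) 2.63 kg; (b) 91.6 ppm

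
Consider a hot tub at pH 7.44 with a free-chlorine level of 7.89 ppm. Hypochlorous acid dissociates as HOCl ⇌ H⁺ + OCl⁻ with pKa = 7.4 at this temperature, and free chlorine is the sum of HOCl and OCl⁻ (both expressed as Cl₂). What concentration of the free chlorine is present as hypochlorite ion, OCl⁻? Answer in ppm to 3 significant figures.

4.13 ppm

[OCl⁻]/[HOCl] = 10^(pH − pKa) = 10^(7.44 − 7.4) = 10^0.04 = 1.096.
Fraction as HOCl = 1 / (1 + 1.096) = 0.477.
OCl⁻ = (1 − 0.477) × 7.89 ppm = 4.127 ppm.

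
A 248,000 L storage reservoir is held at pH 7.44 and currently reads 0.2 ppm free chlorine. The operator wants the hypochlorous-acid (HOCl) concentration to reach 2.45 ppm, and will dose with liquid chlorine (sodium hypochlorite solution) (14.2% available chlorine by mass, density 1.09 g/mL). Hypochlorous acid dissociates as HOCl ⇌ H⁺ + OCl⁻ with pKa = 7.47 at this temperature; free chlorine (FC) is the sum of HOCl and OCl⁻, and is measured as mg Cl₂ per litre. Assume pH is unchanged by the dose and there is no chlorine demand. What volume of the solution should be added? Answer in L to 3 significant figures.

7.27 L

[OCl⁻]/[HOCl] = 10^(pH − pKa) = 10^(7.44 − 7.47) = 0.9333; fraction as HOCl = 1/(1 + 0.9333) = 0.5173.
Free chlorine required for 2.45 ppm HOCl: 2.45 / 0.5173 = 4.736 ppm.
FC to add: 4.736 − 0.2 = 4.536 mg/L as Cl₂.
Cl₂ equivalent: 4.536 mg/L × 248,000 L = 1125 g.
Product at 14.2% available Cl: 1125 / 0.142 = 7923 g.
Volume: 7923 g ÷ 1.09 g/mL = 7269 mL.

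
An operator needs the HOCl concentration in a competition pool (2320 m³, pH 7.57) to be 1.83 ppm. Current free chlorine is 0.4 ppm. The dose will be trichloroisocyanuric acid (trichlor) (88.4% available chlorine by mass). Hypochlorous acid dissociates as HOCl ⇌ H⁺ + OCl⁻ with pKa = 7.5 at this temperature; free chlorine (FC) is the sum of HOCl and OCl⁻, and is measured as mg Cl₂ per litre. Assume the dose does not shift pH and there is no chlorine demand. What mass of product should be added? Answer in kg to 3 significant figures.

9.40 kg

Volume: 2320 m³ = 2,320,000 L.
[OCl⁻]/[HOCl] = 10^(pH − pKa) = 10^(7.57 − 7.5) = 1.175; fraction as HOCl = 1/(1 + 1.175) = 0.4598.
Free chlorine required for 1.83 ppm HOCl: 1.83 / 0.4598 = 3.98 ppm.
FC to add: 3.98 − 0.4 = 3.58 mg/L as Cl₂.
Cl₂ equivalent: 3.58 mg/L × 2,320,000 L = 8306 g.
Product at 88.4% available Cl: 8306 / 0.884 = 9396 g.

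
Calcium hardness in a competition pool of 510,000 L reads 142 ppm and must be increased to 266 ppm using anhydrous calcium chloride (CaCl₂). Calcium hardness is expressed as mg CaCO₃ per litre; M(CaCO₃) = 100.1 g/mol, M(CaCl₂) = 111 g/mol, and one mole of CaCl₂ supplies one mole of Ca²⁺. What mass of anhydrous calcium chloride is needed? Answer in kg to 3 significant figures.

Hardness to add: (266 − 142) = 124 mg/L as CaCO₃ × 510,000 L = 63,240 g as CaCO₃.
Moles of Ca²⁺ (1 mol Ca²⁺ ≡ 1 mol CaCO₃): 63,240 / 100.1 g/mol = 631.8 mol.
Mass of CaCl₂: 631.8 × 111 = 70,130 g.

70.1 kg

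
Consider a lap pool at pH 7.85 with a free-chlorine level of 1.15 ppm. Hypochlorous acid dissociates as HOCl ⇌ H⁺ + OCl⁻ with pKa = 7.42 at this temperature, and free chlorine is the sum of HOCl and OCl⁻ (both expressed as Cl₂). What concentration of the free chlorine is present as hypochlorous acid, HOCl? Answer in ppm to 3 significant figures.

0.312 ppm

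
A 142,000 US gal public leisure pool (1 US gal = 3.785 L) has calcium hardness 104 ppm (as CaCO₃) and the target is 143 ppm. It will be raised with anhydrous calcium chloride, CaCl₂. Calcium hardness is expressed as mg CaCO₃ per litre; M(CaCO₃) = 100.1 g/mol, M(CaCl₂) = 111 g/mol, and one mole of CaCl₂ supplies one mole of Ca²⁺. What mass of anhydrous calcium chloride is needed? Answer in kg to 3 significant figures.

23.2 kg

Volume: 142,000 US gal × 3.785 L/gal = 537,470 L.
Hardness to add: (143 − 104) = 39 mg/L as CaCO₃ × 537,470 L = 20,960 g as CaCO₃.
Moles of Ca²⁺ (1 mol Ca²⁺ ≡ 1 mol CaCO₃): 20,960 / 100.1 g/mol = 209.4 mol.
Mass of CaCl₂: 209.4 × 111 = 23,240 g.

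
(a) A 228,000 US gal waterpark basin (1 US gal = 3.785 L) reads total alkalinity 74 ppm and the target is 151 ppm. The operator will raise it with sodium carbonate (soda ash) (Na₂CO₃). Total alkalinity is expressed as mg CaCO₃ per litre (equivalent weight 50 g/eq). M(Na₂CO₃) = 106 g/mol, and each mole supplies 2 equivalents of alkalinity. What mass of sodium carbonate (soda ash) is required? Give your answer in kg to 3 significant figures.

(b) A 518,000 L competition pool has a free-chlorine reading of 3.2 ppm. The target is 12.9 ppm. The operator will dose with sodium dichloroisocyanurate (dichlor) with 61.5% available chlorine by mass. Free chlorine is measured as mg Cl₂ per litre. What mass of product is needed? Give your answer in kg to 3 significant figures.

(a) 70.4 kg; (b) 8.17 kg

(a) Volume: 228,000 US gal × 3.785 L/gal = 862,980 L.
(a) Alkalinity to add: (151 − 74) = 77 mg/L as CaCO₃ × 862,980 L = 66,450 g as CaCO₃.
(a) Equivalents: 66,450 g ÷ 50 g/eq = 1329 eq.
(a) Each mole of Na₂CO₃ supplies 2 eq, so 1329 / 2 = 664.5 mol.
(a) Mass: 664.5 mol × 106 g/mol = 70,440 g.

(b) Chlorine deficit: 12.9 − 3.2 = 9.7 ppm = 9.7 mg/L as Cl₂.
(b) Cl₂ equivalent needed: 9.7 mg/L × 518,000 L = 5,025,000 mg = 5025 g.
(b) Product at 61.5% available chlorine: 5025 / 0.615 = 8170 g.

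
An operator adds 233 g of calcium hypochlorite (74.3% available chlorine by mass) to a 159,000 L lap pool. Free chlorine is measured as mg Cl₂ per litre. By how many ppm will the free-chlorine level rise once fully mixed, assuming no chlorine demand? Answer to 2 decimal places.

Available chlorine delivered: 233 g × 0.743 = 173.1 g as Cl₂.
Concentration rise: 173.1 g / 159,000 L = 1.089 mg/L = 1.09 ppm.

1.09 ppm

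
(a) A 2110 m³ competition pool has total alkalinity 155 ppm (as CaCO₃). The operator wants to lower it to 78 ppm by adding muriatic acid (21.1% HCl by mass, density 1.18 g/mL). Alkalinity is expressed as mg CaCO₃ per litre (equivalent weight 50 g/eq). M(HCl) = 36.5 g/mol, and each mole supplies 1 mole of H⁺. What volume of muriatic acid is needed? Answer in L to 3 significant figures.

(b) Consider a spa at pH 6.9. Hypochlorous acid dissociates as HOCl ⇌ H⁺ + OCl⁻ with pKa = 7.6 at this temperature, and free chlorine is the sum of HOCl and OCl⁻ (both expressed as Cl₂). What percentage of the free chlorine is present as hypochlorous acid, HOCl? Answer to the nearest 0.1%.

(a) 476 L; (b) 83.4%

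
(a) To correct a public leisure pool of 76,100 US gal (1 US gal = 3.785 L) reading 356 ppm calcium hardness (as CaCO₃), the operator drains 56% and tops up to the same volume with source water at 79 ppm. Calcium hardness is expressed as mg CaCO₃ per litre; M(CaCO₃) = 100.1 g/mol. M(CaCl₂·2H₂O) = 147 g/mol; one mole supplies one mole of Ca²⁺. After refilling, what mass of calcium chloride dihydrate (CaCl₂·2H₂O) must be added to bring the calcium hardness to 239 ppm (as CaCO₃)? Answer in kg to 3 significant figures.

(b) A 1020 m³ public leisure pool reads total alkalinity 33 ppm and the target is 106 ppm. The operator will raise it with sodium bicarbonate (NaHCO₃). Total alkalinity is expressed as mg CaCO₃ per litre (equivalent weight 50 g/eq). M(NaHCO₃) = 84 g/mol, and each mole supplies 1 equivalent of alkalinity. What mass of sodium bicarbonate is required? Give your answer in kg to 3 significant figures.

(a) 16.1 kg; (b) 125 kg

(a) Volume: 76,100 US gal × 3.785 L/gal = 288,038 L.
(a) After draining 56% and refilling: 356 × 0.44 + 79 × 0.56 = 200.88 ppm.
(a) Deficit to target: 239 − 200.88 = 38.12 mg/L.
(a) As CaCO₃: 38.12 mg/L × 288,038 L = 10,980 g; ÷ 100.1 = 109.7 mol Ca²⁺.
(a) Mass: 109.7 × 147 = 16,120 g.

(b) Volume: 1020 m³ = 1,020,000 L.
(b) Alkalinity to add: (106 − 33) = 73 mg/L as CaCO₃ × 1,020,000 L = 74,460 g as CaCO₃.
(b) Equivalents: 74,460 g ÷ 50 g/eq = 1489 eq.
(b) NaHCO₃ supplies 1 eq per mole → 1489 mol.
(b) Mass: 1489 mol × 84 g/mol = 125,100 g.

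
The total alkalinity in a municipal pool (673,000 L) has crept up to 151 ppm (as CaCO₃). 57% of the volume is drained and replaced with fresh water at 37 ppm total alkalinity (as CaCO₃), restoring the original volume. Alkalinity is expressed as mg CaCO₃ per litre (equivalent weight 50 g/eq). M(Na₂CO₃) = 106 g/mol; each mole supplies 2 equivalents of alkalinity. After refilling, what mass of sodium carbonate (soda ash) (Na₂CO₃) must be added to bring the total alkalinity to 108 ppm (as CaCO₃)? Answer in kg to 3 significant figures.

15.7 kg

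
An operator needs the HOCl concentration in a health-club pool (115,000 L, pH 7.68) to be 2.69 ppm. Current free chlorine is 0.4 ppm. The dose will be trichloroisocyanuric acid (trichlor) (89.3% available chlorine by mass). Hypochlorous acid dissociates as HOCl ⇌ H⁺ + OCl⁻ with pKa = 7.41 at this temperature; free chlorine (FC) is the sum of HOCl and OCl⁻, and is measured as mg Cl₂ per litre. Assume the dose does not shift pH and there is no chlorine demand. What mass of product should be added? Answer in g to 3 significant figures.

940 g

[OCl⁻]/[HOCl] = 10^(pH − pKa) = 10^(7.68 − 7.41) = 1.862; fraction as HOCl = 1/(1 + 1.862) = 0.3494.
Free chlorine required for 2.69 ppm HOCl: 2.69 / 0.3494 = 7.699 ppm.
FC to add: 7.699 − 0.4 = 7.299 mg/L as Cl₂.
Cl₂ equivalent: 7.299 mg/L × 115,000 L = 839.4 g.
Product at 89.3% available Cl: 839.4 / 0.893 = 940 g.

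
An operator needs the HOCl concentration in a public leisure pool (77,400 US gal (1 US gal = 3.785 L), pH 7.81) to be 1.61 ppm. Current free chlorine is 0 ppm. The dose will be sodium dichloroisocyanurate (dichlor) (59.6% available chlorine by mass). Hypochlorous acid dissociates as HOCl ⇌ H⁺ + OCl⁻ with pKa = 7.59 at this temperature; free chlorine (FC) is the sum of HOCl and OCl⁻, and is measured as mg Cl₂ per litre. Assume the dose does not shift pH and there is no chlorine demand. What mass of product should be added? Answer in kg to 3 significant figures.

Volume: 77,400 US gal × 3.785 L/gal = 292,959 L.
[OCl⁻]/[HOCl] = 10^(pH − pKa) = 10^(7.81 − 7.59) = 1.66; fraction as HOCl = 1/(1 + 1.66) = 0.376.
Free chlorine required for 1.61 ppm HOCl: 1.61 / 0.376 = 4.282 ppm.
FC to add: 4.282 − 0 = 4.282 mg/L as Cl₂.
Cl₂ equivalent: 4.282 mg/L × 292,959 L = 1254 g.
Product at 59.6% available Cl: 1254 / 0.596 = 2105 g.

2.10 kg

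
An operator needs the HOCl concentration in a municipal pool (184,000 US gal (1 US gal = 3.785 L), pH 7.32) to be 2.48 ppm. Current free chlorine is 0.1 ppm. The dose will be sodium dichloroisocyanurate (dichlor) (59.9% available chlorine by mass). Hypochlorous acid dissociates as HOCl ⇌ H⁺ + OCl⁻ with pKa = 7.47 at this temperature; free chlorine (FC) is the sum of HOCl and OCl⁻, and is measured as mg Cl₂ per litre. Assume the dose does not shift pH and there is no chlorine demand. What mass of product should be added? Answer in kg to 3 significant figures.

4.81 kg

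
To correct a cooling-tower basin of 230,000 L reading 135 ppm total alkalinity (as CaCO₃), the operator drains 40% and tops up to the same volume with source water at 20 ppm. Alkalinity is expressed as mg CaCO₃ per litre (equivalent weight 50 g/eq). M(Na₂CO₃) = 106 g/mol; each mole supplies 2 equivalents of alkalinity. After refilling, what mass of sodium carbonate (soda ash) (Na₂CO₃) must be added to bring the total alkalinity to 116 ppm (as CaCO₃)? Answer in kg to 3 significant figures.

6.58 kg

After draining 40% and refilling: 135 × 0.60 + 20 × 0.40 = 89 ppm.
Deficit to target: 116 − 89 = 27 mg/L.
As CaCO₃: 27 mg/L × 230,000 L = 6210 g; ÷ 50 g/eq ÷ 2 = 62.1 mol Na₂CO₃.
Mass: 62.1 × 106 = 6583 g.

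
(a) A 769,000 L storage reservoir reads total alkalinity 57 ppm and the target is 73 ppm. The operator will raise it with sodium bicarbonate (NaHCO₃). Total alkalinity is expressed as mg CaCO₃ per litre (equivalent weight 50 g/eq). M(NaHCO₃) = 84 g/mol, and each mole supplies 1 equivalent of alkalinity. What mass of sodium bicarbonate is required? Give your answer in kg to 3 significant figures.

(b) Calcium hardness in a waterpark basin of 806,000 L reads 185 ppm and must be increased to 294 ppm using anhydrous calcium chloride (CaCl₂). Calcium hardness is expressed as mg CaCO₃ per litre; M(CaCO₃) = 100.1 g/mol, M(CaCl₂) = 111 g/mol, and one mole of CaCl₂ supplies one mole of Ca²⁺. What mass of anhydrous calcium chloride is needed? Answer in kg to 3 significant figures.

(a) 20.7 kg; (b) 97.4 kg

(a) Alkalinity to add: (73 − 57) = 16 mg/L as CaCO₃ × 769,000 L = 12,300 g as CaCO₃.
(a) Equivalents: 12,300 g ÷ 50 g/eq = 246.1 eq.
(a) NaHCO₃ supplies 1 eq per mole → 246.1 mol.
(a) Mass: 246.1 mol × 84 g/mol = 20,670 g.

(b) Hardness to add: (294 − 185) = 109 mg/L as CaCO₃ × 806,000 L = 87,850 g as CaCO₃.
(b) Moles of Ca²⁺ (1 mol Ca²⁺ ≡ 1 mol CaCO₃): 87,850 / 100.1 g/mol = 877.7 mol.
(b) Mass of CaCl₂: 877.7 × 111 = 97,420 g.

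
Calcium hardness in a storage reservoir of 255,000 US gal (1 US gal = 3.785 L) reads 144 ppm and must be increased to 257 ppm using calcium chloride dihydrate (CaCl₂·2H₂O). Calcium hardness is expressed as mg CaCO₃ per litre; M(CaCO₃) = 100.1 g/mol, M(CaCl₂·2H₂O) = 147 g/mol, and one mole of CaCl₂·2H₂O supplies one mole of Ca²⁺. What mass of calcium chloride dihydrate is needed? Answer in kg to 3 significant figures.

160 kg

Volume: 255,000 US gal × 3.785 L/gal = 965,175 L.
Hardness to add: (257 − 144) = 113 mg/L as CaCO₃ × 965,175 L = 109,100 g as CaCO₃.
Moles of Ca²⁺ (1 mol Ca²⁺ ≡ 1 mol CaCO₃): 109,100 / 100.1 g/mol = 1090 mol.
Mass of CaCl₂·2H₂O: 1090 × 147 = 160,200 g.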